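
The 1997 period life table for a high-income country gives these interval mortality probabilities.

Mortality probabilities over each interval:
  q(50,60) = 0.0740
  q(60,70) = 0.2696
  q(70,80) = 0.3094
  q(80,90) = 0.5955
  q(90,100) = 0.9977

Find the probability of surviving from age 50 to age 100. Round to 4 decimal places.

0.0004

Chaining the interval survival probabilities: (1 − 0.0740) × (1 − 0.2696) × (1 − 0.3094) × (1 − 0.5955) × (1 − 0.9977).
= 0.9260 × 0.7304 × 0.6906 × 0.4045 × 0.0023 = 0.000435.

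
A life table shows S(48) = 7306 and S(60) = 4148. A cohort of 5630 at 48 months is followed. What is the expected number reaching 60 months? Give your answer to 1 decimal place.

3196.4

The relevant probability is 4148/7306 = 0.567753.
Expected number = 5630 × 0.567753 = 3196.4.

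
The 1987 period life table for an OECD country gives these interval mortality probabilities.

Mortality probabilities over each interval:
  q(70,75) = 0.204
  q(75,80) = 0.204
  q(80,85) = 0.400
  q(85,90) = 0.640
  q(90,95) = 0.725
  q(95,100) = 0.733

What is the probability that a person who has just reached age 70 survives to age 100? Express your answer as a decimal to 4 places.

0.0100

Survival from 70 to 100 is the product of surviving each interval: (1 − 0.204) × (1 − 0.204) × (1 − 0.400) × (1 − 0.640) × (1 − 0.725) × (1 − 0.733).
= 0.796 × 0.796 × 0.600 × 0.360 × 0.275 × 0.267 = 0.010049.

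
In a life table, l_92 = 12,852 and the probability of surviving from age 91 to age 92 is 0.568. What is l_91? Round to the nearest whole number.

l_91 = l_92 / p = 12,852 / 0.568 = 22627.

22627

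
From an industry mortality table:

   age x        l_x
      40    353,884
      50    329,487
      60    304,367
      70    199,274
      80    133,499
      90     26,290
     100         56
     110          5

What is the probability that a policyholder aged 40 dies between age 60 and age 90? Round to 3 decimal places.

0.786

We want 20|30q40 = (l_60 − l_90)/l_40.
This is the probability of reaching 60 but not 90, conditional on being alive at 40: (l_60 − l_90) / l_40.
= (304,367 − 26,290) / 353,884 = 278,077 / 353,884 = 0.785786.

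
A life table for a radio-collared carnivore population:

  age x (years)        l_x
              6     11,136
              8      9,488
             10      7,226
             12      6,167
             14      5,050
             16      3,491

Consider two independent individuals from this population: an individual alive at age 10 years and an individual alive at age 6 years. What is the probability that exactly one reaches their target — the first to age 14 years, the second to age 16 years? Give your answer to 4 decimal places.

p₁ = l_14/l_10 = 5,050/7,226 = 0.698865; p₂ = l_16/l_6 = 3,491/11,136 = 0.313488.
P(exactly one) = p₁(1−p₂) + (1−p₁)p₂ = 0.479779 + 0.094402 = 0.574181.

0.5742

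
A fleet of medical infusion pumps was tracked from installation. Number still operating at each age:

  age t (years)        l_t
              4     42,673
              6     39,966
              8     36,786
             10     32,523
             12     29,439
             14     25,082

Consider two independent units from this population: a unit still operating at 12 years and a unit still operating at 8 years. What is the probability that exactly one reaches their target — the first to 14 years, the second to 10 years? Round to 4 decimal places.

p₁ = l_14/l_12 = 25,082/29,439 = 0.851999; p₂ = l_10/l_8 = 32,523/36,786 = 0.884114.
P(exactly one) = p₁(1−p₂) + (1−p₁)p₂ = 0.098735 + 0.130850 = 0.229585.

0.2296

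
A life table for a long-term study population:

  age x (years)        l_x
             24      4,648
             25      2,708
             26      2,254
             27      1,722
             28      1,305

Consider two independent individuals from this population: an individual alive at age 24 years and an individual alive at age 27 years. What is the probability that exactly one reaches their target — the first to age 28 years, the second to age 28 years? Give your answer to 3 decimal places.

p₁ = l_28/l_24 = 1,305/4,648 = 0.280766; p₂ = l_28/l_27 = 1,305/1,722 = 0.757840.
P(exactly one) = p₁(1−p₂) + (1−p₁)p₂ = 0.067990 + 0.545064 = 0.613055.

0.613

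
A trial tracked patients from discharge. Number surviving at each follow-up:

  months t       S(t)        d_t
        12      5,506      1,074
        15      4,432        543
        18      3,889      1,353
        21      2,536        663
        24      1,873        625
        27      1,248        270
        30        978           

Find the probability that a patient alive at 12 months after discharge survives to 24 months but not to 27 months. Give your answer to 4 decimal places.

0.1135

This is the probability of reaching 24 but not 27, conditional on being alive at 12: (S(24) − S(27)) / S(12).
= (1,873 − 1,248) / 5,506 = 625 / 5,506 = 0.113513.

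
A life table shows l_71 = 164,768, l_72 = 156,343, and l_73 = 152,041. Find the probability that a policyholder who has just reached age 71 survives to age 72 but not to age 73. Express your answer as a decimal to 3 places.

We want 1|1q71 = (l_72 − l_73)/l_71.
This is the probability of reaching 72 but not 73, conditional on being alive at 71: (l_72 − l_73) / l_71.
= (156,343 − 152,041) / 164,768 = 4,302 / 164,768 = 0.026109.

0.026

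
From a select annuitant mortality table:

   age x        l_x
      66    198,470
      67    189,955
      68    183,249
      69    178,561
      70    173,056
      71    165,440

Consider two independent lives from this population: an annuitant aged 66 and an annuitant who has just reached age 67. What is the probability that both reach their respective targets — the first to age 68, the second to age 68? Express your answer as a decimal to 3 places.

p₁ = l_68/l_66 = 183,249/198,470 = 0.923308; p₂ = l_68/l_67 = 183,249/189,955 = 0.964697.
P(both) = p₁ × p₂ = 0.923308 × 0.964697 = 0.890712.

0.891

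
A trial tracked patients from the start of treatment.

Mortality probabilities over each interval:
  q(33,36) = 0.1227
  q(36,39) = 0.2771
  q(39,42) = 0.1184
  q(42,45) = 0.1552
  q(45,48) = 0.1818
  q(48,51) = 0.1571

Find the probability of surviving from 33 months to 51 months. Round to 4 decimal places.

P(survive 33→51) = (1 − 0.1227) × (1 − 0.2771) × (1 − 0.1184) × (1 − 0.1552) × (1 − 0.1818) × (1 − 0.1571).
= 0.8773 × 0.7229 × 0.8816 × 0.8448 × 0.8182 × 0.8429 = 0.325752.

0.3258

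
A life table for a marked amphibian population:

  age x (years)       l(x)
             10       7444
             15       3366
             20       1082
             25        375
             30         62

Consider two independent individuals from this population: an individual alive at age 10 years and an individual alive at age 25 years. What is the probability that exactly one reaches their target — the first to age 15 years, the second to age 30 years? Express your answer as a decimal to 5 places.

p₁ = l(15)/l(10) = 3366/7444 = 0.452176; p₂ = l(30)/l(25) = 62/375 = 0.165333.
P(exactly one) = p₁(1−p₂) + (1−p₁)p₂ = 0.377416 + 0.090573 = 0.467990.

0.46799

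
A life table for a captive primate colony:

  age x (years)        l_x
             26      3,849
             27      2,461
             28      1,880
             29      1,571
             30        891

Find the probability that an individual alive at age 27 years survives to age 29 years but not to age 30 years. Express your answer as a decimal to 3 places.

This is the probability of reaching 29 but not 30, conditional on being alive at 27: (l_29 − l_30) / l_27.
= (1,571 − 891) / 2,461 = 680 / 2,461 = 0.276310.

0.276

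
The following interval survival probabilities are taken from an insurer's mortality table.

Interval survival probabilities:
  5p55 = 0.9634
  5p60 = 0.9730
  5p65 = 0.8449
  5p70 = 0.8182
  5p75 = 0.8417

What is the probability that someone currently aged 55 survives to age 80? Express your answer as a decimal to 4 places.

0.5454

The overall survival probability is 0.9634 × 0.9730 × 0.8449 × 0.8182 × 0.8417.
= 0.545433.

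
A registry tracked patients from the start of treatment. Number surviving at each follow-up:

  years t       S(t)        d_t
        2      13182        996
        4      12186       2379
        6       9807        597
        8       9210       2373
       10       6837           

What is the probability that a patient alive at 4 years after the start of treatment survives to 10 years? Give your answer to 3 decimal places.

The conditional survival probability is S(10)/S(4) = 6837/12186 = 0.561054.

0.561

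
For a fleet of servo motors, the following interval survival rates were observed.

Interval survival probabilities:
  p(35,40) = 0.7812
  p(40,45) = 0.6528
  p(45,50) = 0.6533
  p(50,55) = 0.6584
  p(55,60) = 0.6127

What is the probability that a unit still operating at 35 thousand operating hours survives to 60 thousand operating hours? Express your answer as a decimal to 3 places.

0.134

The overall survival probability is 0.7812 × 0.6528 × 0.6533 × 0.6584 × 0.6127.
= 0.134398.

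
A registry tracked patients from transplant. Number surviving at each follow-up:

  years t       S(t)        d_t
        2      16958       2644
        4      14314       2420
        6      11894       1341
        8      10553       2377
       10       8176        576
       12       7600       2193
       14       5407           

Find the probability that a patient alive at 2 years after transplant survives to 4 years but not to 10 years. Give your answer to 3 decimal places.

0.362

This is the probability of reaching 4 but not 10, conditional on being alive at 2: (S(4) − S(10)) / S(2).
= (14314 − 8176) / 16958 = 6138 / 16958 = 0.361953.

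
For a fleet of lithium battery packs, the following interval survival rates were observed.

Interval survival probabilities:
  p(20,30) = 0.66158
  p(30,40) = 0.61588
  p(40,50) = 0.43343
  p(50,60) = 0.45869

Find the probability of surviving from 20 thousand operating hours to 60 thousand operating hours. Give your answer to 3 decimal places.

0.081

The overall survival probability is 0.66158 × 0.61588 × 0.43343 × 0.45869.
= 0.081006.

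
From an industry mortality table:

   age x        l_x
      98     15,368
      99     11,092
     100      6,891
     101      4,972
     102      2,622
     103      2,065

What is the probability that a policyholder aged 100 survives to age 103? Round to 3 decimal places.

0.300

We want 3p100 = l_103/l_100.
The conditional survival probability is l_103/l_100 = 2,065/6,891 = 0.299666.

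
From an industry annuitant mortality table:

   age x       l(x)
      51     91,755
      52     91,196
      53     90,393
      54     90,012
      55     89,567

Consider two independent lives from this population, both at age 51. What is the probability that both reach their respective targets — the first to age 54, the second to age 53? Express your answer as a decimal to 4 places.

0.9664

p₁ = l(54)/l(51) = 90,012/91,755 = 0.981004; p₂ = l(53)/l(51) = 90,393/91,755 = 0.985156.
P(both) = p₁ × p₂ = 0.981004 × 0.985156 = 0.966442.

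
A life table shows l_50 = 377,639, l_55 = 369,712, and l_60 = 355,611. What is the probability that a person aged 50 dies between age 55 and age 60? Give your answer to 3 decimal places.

0.037

We want 5|5q50 = (l_55 − l_60)/l_50.
This is the probability of reaching 55 but not 60, conditional on being alive at 50: (l_55 − l_60) / l_50.
= (369,712 − 355,611) / 377,639 = 14,101 / 377,639 = 0.037340.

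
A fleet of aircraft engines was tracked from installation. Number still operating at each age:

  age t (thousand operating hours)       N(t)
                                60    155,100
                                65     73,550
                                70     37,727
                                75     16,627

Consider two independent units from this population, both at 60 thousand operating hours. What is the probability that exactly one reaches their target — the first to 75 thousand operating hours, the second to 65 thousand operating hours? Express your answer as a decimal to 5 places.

p₁ = N(75)/N(60) = 16,627/155,100 = 0.107202; p₂ = N(65)/N(60) = 73,550/155,100 = 0.474210.
P(exactly one) = p₁(1−p₂) + (1−p₁)p₂ = 0.056366 + 0.423374 = 0.479739.

0.47974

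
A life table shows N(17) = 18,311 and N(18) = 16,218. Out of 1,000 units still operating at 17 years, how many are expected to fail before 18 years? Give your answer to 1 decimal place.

The relevant probability is 1 − 16,218/18,311 = 0.114303.
Expected number = 1,000 × 0.114303 = 114.3.

114.3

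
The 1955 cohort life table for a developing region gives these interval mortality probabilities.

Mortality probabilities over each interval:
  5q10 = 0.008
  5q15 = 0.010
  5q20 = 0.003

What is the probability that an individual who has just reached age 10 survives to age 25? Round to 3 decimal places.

The overall survival probability is (1 − 0.008) × (1 − 0.010) × (1 − 0.003).
= 0.992 × 0.990 × 0.997 = 0.979134.

0.979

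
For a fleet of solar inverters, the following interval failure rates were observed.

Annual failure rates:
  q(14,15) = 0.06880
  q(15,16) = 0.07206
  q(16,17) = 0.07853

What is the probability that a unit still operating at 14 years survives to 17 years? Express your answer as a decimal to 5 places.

The overall survival probability is (1 − 0.06880) × (1 − 0.07206) × (1 − 0.07853).
= 0.93120 × 0.92794 × 0.92147 = 0.796240.

0.79624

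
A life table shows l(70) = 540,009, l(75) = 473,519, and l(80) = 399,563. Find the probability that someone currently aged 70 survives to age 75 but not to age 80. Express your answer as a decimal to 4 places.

This is the probability of reaching 75 but not 80, conditional on being alive at 70: (l(75) − l(80)) / l(70).
= (473,519 − 399,563) / 540,009 = 73,956 / 540,009 = 0.136953.

0.1370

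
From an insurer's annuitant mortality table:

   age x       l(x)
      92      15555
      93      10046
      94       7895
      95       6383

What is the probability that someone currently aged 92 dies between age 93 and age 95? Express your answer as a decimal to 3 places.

0.235

This is the probability of reaching 93 but not 95, conditional on being alive at 92: (l(93) − l(95)) / l(92).
= (10046 − 6383) / 15555 = 3663 / 15555 = 0.235487.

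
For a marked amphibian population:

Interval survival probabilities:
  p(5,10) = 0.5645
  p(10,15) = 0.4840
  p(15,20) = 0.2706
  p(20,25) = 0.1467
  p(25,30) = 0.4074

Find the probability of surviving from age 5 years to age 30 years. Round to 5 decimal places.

Chaining the interval survival probabilities: 0.5645 × 0.4840 × 0.2706 × 0.1467 × 0.4074.
= 0.004419.

0.00442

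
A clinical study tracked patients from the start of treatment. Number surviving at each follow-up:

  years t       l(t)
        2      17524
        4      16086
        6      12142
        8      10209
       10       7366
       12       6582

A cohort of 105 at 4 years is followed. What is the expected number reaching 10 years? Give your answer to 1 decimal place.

48.1

The relevant probability is 7366/16086 = 0.457914.
Expected number = 105 × 0.457914 = 48.1.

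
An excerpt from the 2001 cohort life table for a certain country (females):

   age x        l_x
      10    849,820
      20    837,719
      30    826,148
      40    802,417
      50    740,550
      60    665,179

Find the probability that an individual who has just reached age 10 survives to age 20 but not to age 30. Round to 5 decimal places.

0.01362

We want 10|10q10 = (l_20 − l_30)/l_10.
This is the probability of reaching 20 but not 30, conditional on being alive at 10: (l_20 − l_30) / l_10.
= (837,719 − 826,148) / 849,820 = 11,571 / 849,820 = 0.013616.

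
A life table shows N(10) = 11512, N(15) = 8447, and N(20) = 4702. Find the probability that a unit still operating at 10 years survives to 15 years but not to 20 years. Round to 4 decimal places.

This is the probability of reaching 15 but not 20, conditional on being operational at 10: (N(15) − N(20)) / N(10).
= (8447 − 4702) / 11512 = 3745 / 11512 = 0.325313.

0.3253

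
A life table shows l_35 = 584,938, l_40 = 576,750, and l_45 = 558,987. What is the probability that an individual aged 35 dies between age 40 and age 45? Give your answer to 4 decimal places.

We want 5|5q35 = (l_40 − l_45)/l_35.
This is the probability of reaching 40 but not 45, conditional on being alive at 35: (l_40 − l_45) / l_35.
= (576,750 − 558,987) / 584,938 = 17,763 / 584,938 = 0.030367.

0.0304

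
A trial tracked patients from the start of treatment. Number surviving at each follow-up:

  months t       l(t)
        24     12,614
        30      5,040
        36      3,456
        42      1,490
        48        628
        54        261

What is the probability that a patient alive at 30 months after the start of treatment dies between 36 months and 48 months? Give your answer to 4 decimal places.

0.5611

This is the probability of reaching 36 but not 48, conditional on being alive at 30: (l(36) − l(48)) / l(30).
= (3,456 − 628) / 5,040 = 2,828 / 5,040 = 0.561111.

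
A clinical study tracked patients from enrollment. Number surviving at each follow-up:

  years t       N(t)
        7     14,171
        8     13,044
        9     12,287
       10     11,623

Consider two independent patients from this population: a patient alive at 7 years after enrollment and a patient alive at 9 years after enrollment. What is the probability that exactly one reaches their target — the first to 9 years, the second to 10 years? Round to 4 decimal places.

p₁ = N(9)/N(7) = 12,287/14,171 = 0.867052; p₂ = N(10)/N(9) = 11,623/12,287 = 0.945959.
P(exactly one) = p₁(1−p₂) + (1−p₁)p₂ = 0.046856 + 0.125763 = 0.172620.

0.1726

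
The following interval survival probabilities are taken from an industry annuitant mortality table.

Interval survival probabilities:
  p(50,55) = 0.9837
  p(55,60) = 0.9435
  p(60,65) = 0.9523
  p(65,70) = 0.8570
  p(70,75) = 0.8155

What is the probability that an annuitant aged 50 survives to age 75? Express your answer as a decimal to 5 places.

Chaining the interval survival probabilities: 0.9837 × 0.9435 × 0.9523 × 0.8570 × 0.8155.
= 0.617708.

0.61771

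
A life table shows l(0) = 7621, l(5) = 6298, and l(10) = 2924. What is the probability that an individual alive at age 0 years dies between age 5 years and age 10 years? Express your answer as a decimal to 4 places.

This is the probability of reaching 5 but not 10, conditional on being alive at 0: (l(5) − l(10)) / l(0).
= (6298 − 2924) / 7621 = 3374 / 7621 = 0.442724.

0.4427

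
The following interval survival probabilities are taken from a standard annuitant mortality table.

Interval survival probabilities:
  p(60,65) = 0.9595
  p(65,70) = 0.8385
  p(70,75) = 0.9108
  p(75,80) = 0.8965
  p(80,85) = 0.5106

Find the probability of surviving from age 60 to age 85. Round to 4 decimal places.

0.3354

The overall survival probability is 0.9595 × 0.8385 × 0.9108 × 0.8965 × 0.5106.
= 0.335430.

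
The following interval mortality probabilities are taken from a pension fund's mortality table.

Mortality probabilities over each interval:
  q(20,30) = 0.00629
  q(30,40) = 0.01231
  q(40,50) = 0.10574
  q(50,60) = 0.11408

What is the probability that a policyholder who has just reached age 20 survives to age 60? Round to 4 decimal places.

0.7776

Chaining the interval survival probabilities: (1 − 0.00629) × (1 − 0.01231) × (1 − 0.10574) × (1 − 0.11408).
= 0.99371 × 0.98769 × 0.89426 × 0.88592 = 0.777568.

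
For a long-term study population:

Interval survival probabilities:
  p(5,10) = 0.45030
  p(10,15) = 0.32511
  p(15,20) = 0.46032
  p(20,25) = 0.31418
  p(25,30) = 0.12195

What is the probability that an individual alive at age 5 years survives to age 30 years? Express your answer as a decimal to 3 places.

Chaining the interval survival probabilities: 0.45030 × 0.32511 × 0.46032 × 0.31418 × 0.12195.
= 0.002582.

0.003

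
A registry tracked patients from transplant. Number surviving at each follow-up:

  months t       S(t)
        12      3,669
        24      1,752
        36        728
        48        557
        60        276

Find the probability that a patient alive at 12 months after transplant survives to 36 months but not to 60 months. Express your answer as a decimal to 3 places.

0.123

This is the probability of reaching 36 but not 60, conditional on being alive at 12: (S(36) − S(60)) / S(12).
= (728 − 276) / 3,669 = 452 / 3,669 = 0.123194.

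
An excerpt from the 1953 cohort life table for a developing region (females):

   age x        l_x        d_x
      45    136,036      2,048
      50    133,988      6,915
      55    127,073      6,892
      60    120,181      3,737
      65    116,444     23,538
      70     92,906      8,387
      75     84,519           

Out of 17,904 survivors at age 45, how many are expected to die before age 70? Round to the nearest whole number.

5676

The relevant probability is 1 − 92,906/136,036 = 0.317048.
Expected number = 17,904 × 0.317048 = 5676.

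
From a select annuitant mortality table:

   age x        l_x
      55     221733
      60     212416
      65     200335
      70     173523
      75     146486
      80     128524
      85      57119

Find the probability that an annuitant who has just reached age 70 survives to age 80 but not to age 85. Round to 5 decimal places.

This is the probability of reaching 80 but not 85, conditional on being alive at 70: (l_80 − l_85) / l_70.
= (128524 − 57119) / 173523 = 71405 / 173523 = 0.411502.

0.41150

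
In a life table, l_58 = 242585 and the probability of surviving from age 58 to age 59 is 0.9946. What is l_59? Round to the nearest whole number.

l_59 = l_58 × p = 242585 × 0.9946 = 241275.

241275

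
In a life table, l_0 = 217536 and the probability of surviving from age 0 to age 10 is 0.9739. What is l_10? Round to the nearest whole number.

l_10 = l_0 × p = 217536 × 0.9739 = 211858.

211858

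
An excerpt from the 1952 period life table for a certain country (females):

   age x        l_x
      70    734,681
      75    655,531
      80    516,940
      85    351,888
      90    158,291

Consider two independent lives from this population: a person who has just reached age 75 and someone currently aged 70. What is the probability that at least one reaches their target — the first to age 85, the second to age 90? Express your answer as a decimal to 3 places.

p₁ = l_85/l_75 = 351,888/655,531 = 0.536798; p₂ = l_90/l_70 = 158,291/734,681 = 0.215455.
P(at least one) = 1 − (1−p₁)(1−p₂) = 1 − 0.463202 × 0.784545 = 0.636597.

0.637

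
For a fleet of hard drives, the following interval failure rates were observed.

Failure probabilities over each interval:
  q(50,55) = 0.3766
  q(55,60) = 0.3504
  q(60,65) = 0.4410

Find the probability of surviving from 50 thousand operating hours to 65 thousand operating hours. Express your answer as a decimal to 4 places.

0.2264

The overall survival probability is (1 − 0.3766) × (1 − 0.3504) × (1 − 0.4410).
= 0.6234 × 0.6496 × 0.5590 = 0.226373.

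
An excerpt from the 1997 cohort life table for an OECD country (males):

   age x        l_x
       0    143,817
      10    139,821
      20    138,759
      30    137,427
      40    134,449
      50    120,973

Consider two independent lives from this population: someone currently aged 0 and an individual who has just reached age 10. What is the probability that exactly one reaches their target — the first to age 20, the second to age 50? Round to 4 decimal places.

0.1605

p₁ = l_20/l_0 = 138,759/143,817 = 0.964830; p₂ = l_50/l_10 = 120,973/139,821 = 0.865199.
P(exactly one) = p₁(1−p₂) + (1−p₁)p₂ = 0.130060 + 0.030429 = 0.160489.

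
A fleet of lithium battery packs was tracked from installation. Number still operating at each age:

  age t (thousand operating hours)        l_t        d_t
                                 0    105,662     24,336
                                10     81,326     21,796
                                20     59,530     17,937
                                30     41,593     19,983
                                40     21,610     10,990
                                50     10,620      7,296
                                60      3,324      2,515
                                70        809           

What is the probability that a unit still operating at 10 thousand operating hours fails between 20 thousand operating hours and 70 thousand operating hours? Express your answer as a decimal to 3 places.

0.722

This is the probability of reaching 20 but not 70, conditional on being operational at 10: (l_20 − l_70) / l_10.
= (59,530 − 809) / 81,326 = 58,721 / 81,326 = 0.722045.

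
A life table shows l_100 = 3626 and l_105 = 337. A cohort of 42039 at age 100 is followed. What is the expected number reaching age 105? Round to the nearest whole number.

3907

The relevant probability is 337/3626 = 0.092940.
Expected number = 42039 × 0.092940 = 3907.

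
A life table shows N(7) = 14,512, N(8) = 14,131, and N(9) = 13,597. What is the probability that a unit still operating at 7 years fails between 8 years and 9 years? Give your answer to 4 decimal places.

0.0368

This is the probability of reaching 8 but not 9, conditional on being operational at 7: (N(8) − N(9)) / N(7).
= (14,131 − 13,597) / 14,512 = 534 / 14,512 = 0.036797.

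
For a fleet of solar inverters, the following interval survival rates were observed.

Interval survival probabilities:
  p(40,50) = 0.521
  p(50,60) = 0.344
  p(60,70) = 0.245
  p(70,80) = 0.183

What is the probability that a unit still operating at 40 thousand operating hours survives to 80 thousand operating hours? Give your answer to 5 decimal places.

P(survive 40→80) = 0.521 × 0.344 × 0.245 × 0.183.
= 0.008036.

0.00804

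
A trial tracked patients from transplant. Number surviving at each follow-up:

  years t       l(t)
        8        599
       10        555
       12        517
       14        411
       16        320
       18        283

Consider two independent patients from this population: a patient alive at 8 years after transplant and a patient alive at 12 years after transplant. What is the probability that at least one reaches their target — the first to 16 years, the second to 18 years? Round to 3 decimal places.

0.789

p₁ = l(16)/l(8) = 320/599 = 0.534224; p₂ = l(18)/l(12) = 283/517 = 0.547389.
P(at least one) = 1 − (1−p₁)(1−p₂) = 1 − 0.465776 × 0.452611 = 0.789185.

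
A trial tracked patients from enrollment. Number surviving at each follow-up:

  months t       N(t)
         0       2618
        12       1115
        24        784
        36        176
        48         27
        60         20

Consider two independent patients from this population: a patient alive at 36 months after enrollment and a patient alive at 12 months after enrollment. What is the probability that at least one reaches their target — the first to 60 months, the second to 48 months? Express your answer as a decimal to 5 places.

0.13510

p₁ = N(60)/N(36) = 20/176 = 0.113636; p₂ = N(48)/N(12) = 27/1115 = 0.024215.
P(at least one) = 1 − (1−p₁)(1−p₂) = 1 − 0.886364 × 0.975785 = 0.135099.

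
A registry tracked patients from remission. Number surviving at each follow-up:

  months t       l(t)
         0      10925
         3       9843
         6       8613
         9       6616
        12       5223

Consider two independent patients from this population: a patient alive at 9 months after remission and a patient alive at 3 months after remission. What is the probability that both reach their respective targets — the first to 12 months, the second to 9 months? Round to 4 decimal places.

p₁ = l(12)/l(9) = 5223/6616 = 0.789450; p₂ = l(9)/l(3) = 6616/9843 = 0.672153.
P(both) = p₁ × p₂ = 0.789450 × 0.672153 = 0.530631.

0.5306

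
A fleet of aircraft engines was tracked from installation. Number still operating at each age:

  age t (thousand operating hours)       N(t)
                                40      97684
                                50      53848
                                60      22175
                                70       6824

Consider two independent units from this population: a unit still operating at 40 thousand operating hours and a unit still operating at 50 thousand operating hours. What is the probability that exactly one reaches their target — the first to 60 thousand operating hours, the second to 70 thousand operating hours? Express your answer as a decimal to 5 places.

0.29620

p₁ = N(60)/N(40) = 22175/97684 = 0.227007; p₂ = N(70)/N(50) = 6824/53848 = 0.126727.
P(exactly one) = p₁(1−p₂) + (1−p₁)p₂ = 0.198239 + 0.097959 = 0.296198.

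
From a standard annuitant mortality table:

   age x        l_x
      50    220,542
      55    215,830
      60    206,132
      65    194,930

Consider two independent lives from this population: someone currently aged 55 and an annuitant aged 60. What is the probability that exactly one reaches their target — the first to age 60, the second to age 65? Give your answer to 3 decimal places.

0.094

p₁ = l_60/l_55 = 206,132/215,830 = 0.955066; p₂ = l_65/l_60 = 194,930/206,132 = 0.945656.
P(exactly one) = p₁(1−p₂) + (1−p₁)p₂ = 0.051902 + 0.042492 = 0.094394.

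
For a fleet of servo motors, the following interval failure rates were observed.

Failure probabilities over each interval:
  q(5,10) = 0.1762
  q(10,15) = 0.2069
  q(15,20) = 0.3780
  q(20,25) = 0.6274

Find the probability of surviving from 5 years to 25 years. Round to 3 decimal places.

0.151

Chaining the interval survival probabilities: (1 − 0.1762) × (1 − 0.2069) × (1 − 0.3780) × (1 − 0.6274).
= 0.8238 × 0.7931 × 0.6220 × 0.3726 = 0.151420.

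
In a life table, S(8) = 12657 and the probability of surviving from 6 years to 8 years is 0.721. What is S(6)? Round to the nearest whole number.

17555

S(6) = S(8) / p = 12657 / 0.721 = 17555.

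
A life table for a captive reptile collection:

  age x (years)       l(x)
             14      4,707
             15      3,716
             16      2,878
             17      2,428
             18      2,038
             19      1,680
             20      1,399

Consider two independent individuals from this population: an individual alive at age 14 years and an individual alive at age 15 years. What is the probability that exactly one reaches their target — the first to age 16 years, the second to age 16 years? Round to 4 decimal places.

p₁ = l(16)/l(14) = 2,878/4,707 = 0.611430; p₂ = l(16)/l(15) = 2,878/3,716 = 0.774489.
P(exactly one) = p₁(1−p₂) + (1−p₁)p₂ = 0.137884 + 0.300943 = 0.438827.

0.4388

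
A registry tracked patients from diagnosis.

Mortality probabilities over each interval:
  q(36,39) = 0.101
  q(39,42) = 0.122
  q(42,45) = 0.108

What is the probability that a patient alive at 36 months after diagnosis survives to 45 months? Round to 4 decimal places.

P(survive 36→45) = (1 − 0.101) × (1 − 0.122) × (1 − 0.108).
= 0.899 × 0.878 × 0.892 = 0.704075.

0.7041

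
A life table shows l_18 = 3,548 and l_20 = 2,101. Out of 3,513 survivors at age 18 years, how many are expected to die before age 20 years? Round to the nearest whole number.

1433

The relevant probability is 1 − 2,101/3,548 = 0.407835.
Expected number = 3,513 × 0.407835 = 1433.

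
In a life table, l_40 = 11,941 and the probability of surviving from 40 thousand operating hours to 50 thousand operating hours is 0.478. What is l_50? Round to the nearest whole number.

l_50 = l_40 × p = 11,941 × 0.478 = 5708.

5708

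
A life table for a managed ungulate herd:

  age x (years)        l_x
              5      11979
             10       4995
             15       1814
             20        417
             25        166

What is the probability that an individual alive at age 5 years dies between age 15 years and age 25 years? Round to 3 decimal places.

This is the probability of reaching 15 but not 25, conditional on being alive at 5: (l_15 − l_25) / l_5.
= (1814 − 166) / 11979 = 1648 / 11979 = 0.137574.

0.138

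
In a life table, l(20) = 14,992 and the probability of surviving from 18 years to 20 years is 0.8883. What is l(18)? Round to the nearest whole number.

l(18) = l(20) / p = 14,992 / 0.8883 = 16877.

16877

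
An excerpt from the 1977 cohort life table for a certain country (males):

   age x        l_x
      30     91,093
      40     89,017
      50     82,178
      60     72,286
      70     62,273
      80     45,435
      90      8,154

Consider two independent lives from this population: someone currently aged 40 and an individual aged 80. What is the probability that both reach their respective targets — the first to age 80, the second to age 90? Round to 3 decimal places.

0.092

p₁ = l_80/l_40 = 45,435/89,017 = 0.510408; p₂ = l_90/l_80 = 8,154/45,435 = 0.179465.
P(both) = p₁ × p₂ = 0.510408 × 0.179465 = 0.091600.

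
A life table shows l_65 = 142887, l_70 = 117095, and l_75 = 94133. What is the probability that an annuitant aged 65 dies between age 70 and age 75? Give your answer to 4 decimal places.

We want 5|5q65 = (l_70 − l_75)/l_65.
This is the probability of reaching 70 but not 75, conditional on being alive at 65: (l_70 − l_75) / l_65.
= (117095 − 94133) / 142887 = 22962 / 142887 = 0.160700.

0.1607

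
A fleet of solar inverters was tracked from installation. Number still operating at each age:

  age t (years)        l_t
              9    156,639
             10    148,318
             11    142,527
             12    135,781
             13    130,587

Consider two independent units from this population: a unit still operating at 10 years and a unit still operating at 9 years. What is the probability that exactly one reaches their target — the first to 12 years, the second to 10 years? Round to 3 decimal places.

p₁ = l_12/l_10 = 135,781/148,318 = 0.915472; p₂ = l_10/l_9 = 148,318/156,639 = 0.946878.
P(exactly one) = p₁(1−p₂) + (1−p₁)p₂ = 0.048632 + 0.080038 = 0.128669.

0.129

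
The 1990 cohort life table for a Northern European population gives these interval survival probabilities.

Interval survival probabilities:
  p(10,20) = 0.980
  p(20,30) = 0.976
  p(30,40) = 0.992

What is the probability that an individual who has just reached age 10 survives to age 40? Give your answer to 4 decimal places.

0.9488

Survival from 10 to 40 is the product of surviving each interval: 0.980 × 0.976 × 0.992.
= 0.948828.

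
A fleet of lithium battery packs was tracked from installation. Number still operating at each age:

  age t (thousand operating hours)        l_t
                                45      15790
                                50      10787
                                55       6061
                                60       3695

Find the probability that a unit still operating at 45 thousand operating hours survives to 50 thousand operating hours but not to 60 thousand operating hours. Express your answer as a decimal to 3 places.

0.449

This is the probability of reaching 50 but not 60, conditional on being operational at 45: (l_50 − l_60) / l_45.
= (10787 − 3695) / 15790 = 7092 / 15790 = 0.449145.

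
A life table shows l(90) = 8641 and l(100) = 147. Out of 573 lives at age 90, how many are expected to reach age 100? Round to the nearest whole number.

The relevant probability is 147/8641 = 0.017012.
Expected number = 573 × 0.017012 = 10.

10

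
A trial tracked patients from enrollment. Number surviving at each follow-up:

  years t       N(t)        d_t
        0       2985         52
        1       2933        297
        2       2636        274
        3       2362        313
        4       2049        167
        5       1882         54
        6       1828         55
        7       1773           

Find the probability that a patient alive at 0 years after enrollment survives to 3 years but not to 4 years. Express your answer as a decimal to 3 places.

This is the probability of reaching 3 but not 4, conditional on being alive at 0: (N(3) − N(4)) / N(0).
= (2362 − 2049) / 2985 = 313 / 2985 = 0.104858.

0.105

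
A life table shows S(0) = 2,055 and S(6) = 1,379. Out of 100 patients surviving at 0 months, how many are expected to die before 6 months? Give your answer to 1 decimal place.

The relevant probability is 1 − 1,379/2,055 = 0.328954.
Expected number = 100 × 0.328954 = 32.9.

32.9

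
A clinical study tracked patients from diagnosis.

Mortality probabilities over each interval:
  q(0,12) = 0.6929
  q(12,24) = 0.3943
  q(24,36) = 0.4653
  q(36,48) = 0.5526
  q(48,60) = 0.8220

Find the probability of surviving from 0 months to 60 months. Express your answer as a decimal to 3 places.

The overall survival probability is (1 − 0.6929) × (1 − 0.3943) × (1 − 0.4653) × (1 − 0.5526) × (1 − 0.8220).
= 0.3071 × 0.6057 × 0.5347 × 0.4474 × 0.1780 = 0.007921.

0.008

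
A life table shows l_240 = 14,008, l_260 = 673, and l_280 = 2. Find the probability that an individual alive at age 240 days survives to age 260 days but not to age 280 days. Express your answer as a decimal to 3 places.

0.048

This is the probability of reaching 260 but not 280, conditional on being alive at 240: (l_260 − l_280) / l_240.
= (673 − 2) / 14,008 = 671 / 14,008 = 0.047901.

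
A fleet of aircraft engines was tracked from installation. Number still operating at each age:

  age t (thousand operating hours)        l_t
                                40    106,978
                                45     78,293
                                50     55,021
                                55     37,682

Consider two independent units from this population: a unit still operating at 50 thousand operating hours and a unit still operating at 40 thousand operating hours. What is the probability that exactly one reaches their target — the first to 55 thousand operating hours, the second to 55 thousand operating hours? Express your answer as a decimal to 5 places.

p₁ = l_55/l_50 = 37,682/55,021 = 0.684866; p₂ = l_55/l_40 = 37,682/106,978 = 0.352241.
P(exactly one) = p₁(1−p₂) + (1−p₁)p₂ = 0.443628 + 0.111003 = 0.554631.

0.55463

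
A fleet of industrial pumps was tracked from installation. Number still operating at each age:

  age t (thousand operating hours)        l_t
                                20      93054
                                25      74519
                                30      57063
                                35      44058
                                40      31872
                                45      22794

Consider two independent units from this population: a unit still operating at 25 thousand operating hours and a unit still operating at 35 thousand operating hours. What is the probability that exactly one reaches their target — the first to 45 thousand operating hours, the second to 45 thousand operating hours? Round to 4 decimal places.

p₁ = l_45/l_25 = 22794/74519 = 0.305882; p₂ = l_45/l_35 = 22794/44058 = 0.517363.
P(exactly one) = p₁(1−p₂) + (1−p₁)p₂ = 0.147630 + 0.359111 = 0.506741.

0.5067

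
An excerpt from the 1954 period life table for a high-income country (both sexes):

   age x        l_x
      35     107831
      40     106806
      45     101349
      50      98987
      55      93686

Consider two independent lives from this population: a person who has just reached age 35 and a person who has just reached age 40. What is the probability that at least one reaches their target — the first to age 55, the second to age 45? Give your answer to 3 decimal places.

p₁ = l_55/l_35 = 93686/107831 = 0.868823; p₂ = l_45/l_40 = 101349/106806 = 0.948907.
P(at least one) = 1 − (1−p₁)(1−p₂) = 1 − 0.131177 × 0.051093 = 0.993298.

0.993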